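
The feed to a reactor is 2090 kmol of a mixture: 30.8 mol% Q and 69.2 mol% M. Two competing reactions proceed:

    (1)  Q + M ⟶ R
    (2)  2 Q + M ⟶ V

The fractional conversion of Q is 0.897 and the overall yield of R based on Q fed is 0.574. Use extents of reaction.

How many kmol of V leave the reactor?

104 kmol

Yield of R: 1ξ₁ / 643.7 = 0.574 → ξ₁ = 369.5 kmol.
Conversion of Q: 1ξ₁ + 2ξ₂ = 0.897 × 643.7 = 577.4 → ξ₂ = 104 kmol.
Outlet amounts (n = n₀ + Σ ν·ξ):
  Q: 643.7 − 1(369.5) − 2(104) = 66.3
  M: 1446 − 1(369.5) − 1(104) = 972.8
  R: 0 + 1(369.5) = 369.5
  V: 0 + 1(104) = 104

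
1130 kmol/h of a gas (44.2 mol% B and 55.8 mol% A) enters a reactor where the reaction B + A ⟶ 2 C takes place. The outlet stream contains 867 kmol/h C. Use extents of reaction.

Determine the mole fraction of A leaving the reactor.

For C: n = n₀ + 2ξ → 867 = 0 + 2ξ, giving ξ = 433.5 kmol/h.
Outlet amounts (n = n₀ + ν ξ):
  B: 499.5 − 1(433.5) = 65.96
  A: 630.5 − 1(433.5) = 197
  C: 0 + 2(433.5) = 867
Total out = 1130 kmol/h; y_A = 197 / 1130 = 0.1744.

0.174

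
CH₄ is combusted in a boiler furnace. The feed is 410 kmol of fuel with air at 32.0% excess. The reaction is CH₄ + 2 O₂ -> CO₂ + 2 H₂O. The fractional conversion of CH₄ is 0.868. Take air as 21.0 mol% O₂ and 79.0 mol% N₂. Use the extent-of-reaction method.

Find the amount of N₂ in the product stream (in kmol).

4070 kmol

Stoichiometric O₂ = 2 × 410 = 820 kmol; O₂ fed = 820 × 1.320 = 1082 kmol.
N₂ fed = 1082 × 79/21 = 4072 kmol.
Fuel reacted = 0.868 × 410 → ξ = 355.9 kmol.
Outlet (n = n₀ + ν ξ):
  CH₄: 410 − 1(355.9) = 54.12
  O₂: 1082 − 2(355.9) = 370.6
  N₂: 4072 (inert)
  CO₂: 0 + 1(355.9) = 355.9
  H₂O: 0 + 2(355.9) = 711.8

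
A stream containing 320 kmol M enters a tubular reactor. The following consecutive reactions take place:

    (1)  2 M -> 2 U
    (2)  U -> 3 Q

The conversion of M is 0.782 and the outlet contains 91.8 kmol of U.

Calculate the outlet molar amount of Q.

Conversion of M: M consumed = 2ξ₁ = 0.782 × 320 → ξ₁ = 125.1 kmol.
U balance: n_U = 0 + 2ξ₁ − 1ξ₂ = 91.8 → ξ₂ = (2·125.1 − 91.8)/1 = 158.4 kmol.
Outlet amounts (n = n₀ + Σ ν·ξ):
  M: 320 − 2(125.1) = 69.76
  U: 0 + 2(125.1) − 1(158.4) = 91.8
  Q: 0 + 3(158.4) = 475.3

475 kmol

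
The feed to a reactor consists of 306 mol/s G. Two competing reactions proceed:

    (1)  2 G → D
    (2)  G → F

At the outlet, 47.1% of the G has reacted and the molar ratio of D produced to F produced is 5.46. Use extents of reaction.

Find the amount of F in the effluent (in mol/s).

Conversion of G: G consumed = 0.471 × 306 = 144.1 mol/s = 2ξ₁ + 1ξ₂.
Selectivity: 1ξ₁ / (1ξ₂) = 5.46 → ξ₁ = 5.46 ξ₂.
Substitute: (2·5.46 + 1) ξ₂ = 144.1 → ξ₂ = 12.09 mol/s, ξ₁ = 66.02 mol/s.
Outlet amounts (n = n₀ + Σ ν·ξ):
  G: 306 − 2(66.02) − 1(12.09) = 161.9
  D: 0 + 1(66.02) = 66.02
  F: 0 + 1(12.09) = 12.09

12.1 mol/s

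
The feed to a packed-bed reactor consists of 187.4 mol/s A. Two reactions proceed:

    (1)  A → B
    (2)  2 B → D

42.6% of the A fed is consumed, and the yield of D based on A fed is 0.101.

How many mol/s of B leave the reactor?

Conversion of A: A consumed = 1ξ₁ = 0.426 × 187.4 → ξ₁ = 79.83 mol/s.
Yield of D: 1ξ₂ / 187.4 = 0.101 → ξ₂ = 18.93 mol/s.
Outlet amounts (n = n₀ + Σ ν·ξ):
  A: 187.4 − 1(79.83) = 107.6
  B: 0 + 1(79.83) − 2(18.93) = 41.98
  D: 0 + 1(18.93) = 18.93

42 mol/s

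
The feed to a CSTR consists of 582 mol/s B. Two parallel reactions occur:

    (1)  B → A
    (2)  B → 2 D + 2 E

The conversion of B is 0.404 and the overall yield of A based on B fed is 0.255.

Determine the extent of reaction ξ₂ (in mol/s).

Yield of A: 1ξ₁ / 582 = 0.255 → ξ₁ = 148.4 mol/s.
Conversion of B: 1ξ₁ + 1ξ₂ = 0.404 × 582 = 235.1 → ξ₂ = 86.72 mol/s.
Outlet amounts (n = n₀ + Σ ν·ξ):
  B: 582 − 1(148.4) − 1(86.72) = 346.9
  A: 0 + 1(148.4) = 148.4
  D: 0 + 2(86.72) = 173.4
  E: 0 + 2(86.72) = 173.4

ξ₂ = 86.7 mol/s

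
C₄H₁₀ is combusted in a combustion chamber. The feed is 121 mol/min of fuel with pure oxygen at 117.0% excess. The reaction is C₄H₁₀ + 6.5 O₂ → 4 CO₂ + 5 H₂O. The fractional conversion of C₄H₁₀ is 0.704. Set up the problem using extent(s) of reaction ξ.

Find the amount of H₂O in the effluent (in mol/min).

Stoichiometric O₂ = 6.5 × 121 = 786.5 mol/min; O₂ fed = 786.5 × 2.170 = 1707 mol/min.
Fuel reacted = 0.704 × 121 → ξ = 85.18 mol/min.
Outlet (n = n₀ + ν ξ):
  C₄H₁₀: 121 − 1(85.18) = 35.82
  O₂: 1707 − 6.5(85.18) = 1153
  CO₂: 0 + 4(85.18) = 340.7
  H₂O: 0 + 5(85.18) = 425.9

426 mol/min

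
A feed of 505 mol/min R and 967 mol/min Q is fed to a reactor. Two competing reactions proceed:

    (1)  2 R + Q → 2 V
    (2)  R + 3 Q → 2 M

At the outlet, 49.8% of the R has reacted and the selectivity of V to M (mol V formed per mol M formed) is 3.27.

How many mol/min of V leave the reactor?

Conversion of R: R consumed = 0.498 × 505 = 251.5 mol/min = 2ξ₁ + 1ξ₂.
Selectivity: 2ξ₁ / (2ξ₂) = 3.27 → ξ₁ = 3.27 ξ₂.
Substitute: (2·3.27 + 1) ξ₂ = 251.5 → ξ₂ = 33.35 mol/min, ξ₁ = 109.1 mol/min.
Outlet amounts (n = n₀ + Σ ν·ξ):
  R: 505 − 2(109.1) − 1(33.35) = 253.5
  Q: 967 − 1(109.1) − 3(33.35) = 757.9
  V: 0 + 2(109.1) = 218.1
  M: 0 + 2(33.35) = 66.71

218 mol/min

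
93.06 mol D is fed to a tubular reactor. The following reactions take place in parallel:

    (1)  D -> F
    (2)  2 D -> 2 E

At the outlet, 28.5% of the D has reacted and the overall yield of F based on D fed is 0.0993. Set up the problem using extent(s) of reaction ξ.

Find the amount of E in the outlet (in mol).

Yield of F: 1ξ₁ / 93.06 = 0.0993 → ξ₁ = 9.241 mol.
Conversion of D: 1ξ₁ + 2ξ₂ = 0.285 × 93.06 = 26.52 → ξ₂ = 8.641 mol.
Outlet amounts (n = n₀ + Σ ν·ξ):
  D: 93.06 − 1(9.241) − 2(8.641) = 66.54
  F: 0 + 1(9.241) = 9.241
  E: 0 + 2(8.641) = 17.28

17.3 mol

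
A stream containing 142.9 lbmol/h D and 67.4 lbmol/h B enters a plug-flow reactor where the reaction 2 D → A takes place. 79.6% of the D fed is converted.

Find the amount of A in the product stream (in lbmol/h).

D reacted = 0.796 × 142.9 = 113.7 lbmol/h; ν_D = −2, so ξ = 113.7/2 = 56.87 lbmol/h.
Outlet amounts (n = n₀ + ν ξ):
  D: 142.9 − 2(56.87) = 29.15
  A: 0 + 1(56.87) = 56.87
  B: 67.4 (inert)

56.9 lbmol/h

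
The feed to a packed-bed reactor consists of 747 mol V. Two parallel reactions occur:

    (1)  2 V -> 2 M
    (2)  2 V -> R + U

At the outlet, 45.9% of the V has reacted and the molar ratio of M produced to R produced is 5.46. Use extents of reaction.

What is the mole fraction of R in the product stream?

Conversion of V: V consumed = 0.459 × 747 = 342.9 mol = 2ξ₁ + 2ξ₂.
Selectivity: 2ξ₁ / (1ξ₂) = 5.46 → ξ₁ = 2.73 ξ₂.
Substitute: (2·2.73 + 2) ξ₂ = 342.9 → ξ₂ = 45.96 mol, ξ₁ = 125.5 mol.
Outlet amounts (n = n₀ + Σ ν·ξ):
  V: 747 − 2(125.5) − 2(45.96) = 404.1
  M: 0 + 2(125.5) = 250.9
  R: 0 + 1(45.96) = 45.96
  U: 0 + 1(45.96) = 45.96
Total out = 747 mol; y_R = 45.96 / 747 = 0.06153.

0.0615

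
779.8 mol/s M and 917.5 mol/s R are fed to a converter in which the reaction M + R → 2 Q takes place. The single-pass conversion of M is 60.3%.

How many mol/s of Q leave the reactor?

M reacted = 0.603 × 779.8 = 470.2 mol/s; ν_M = −1, so ξ = 470.2/1 = 470.2 mol/s.
Outlet amounts (n = n₀ + ν ξ):
  M: 779.8 − 1(470.2) = 309.6
  R: 917.5 − 1(470.2) = 447.3
  Q: 0 + 2(470.2) = 940.4

940 mol/s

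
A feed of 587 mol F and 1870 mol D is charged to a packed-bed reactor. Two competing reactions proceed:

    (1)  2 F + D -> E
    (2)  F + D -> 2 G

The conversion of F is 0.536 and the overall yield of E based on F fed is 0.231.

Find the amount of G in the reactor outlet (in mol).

Yield of E: 1ξ₁ / 587 = 0.231 → ξ₁ = 135.6 mol.
Conversion of F: 2ξ₁ + 1ξ₂ = 0.536 × 587 = 314.6 → ξ₂ = 43.44 mol.
Outlet amounts (n = n₀ + Σ ν·ξ):
  F: 587 − 2(135.6) − 1(43.44) = 272.4
  D: 1870 − 1(135.6) − 1(43.44) = 1691
  E: 0 + 1(135.6) = 135.6
  G: 0 + 2(43.44) = 86.88

86.9 mol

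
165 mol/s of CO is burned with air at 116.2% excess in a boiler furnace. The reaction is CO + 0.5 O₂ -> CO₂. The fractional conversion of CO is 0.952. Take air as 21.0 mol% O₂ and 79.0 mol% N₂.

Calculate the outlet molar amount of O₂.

Stoichiometric O₂ = 0.5 × 165 = 82.5 mol/s; O₂ fed = 82.5 × 2.162 = 178.4 mol/s.
N₂ fed = 178.4 × 79/21 = 671 mol/s.
Fuel reacted = 0.952 × 165 → ξ = 157.1 mol/s.
Outlet (n = n₀ + ν ξ):
  CO: 165 − 1(157.1) = 7.92
  O₂: 178.4 − 0.5(157.1) = 99.82
  N₂: 671 (inert)
  CO₂: 0 + 1(157.1) = 157.1

99.8 mol/s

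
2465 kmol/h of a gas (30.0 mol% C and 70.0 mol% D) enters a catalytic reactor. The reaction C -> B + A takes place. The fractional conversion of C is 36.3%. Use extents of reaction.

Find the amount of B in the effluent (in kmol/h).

C reacted = 0.363 × 739.5 = 268.4 kmol/h; ν_C = −1, so ξ = 268.4/1 = 268.4 kmol/h.
Outlet amounts (n = n₀ + ν ξ):
  C: 739.5 − 1(268.4) = 471.1
  B: 0 + 1(268.4) = 268.4
  A: 0 + 1(268.4) = 268.4
  D: 1726 (inert)

268 kmol/h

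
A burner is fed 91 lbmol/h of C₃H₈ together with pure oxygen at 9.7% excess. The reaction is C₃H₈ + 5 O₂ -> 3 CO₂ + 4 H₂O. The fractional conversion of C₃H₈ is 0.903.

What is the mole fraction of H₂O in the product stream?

0.489

Stoichiometric O₂ = 5 × 91 = 455 lbmol/h; O₂ fed = 455 × 1.097 = 499.1 lbmol/h.
Fuel reacted = 0.903 × 91 → ξ = 82.17 lbmol/h.
Outlet (n = n₀ + ν ξ):
  C₃H₈: 91 − 1(82.17) = 8.827
  O₂: 499.1 − 5(82.17) = 88.27
  CO₂: 0 + 3(82.17) = 246.5
  H₂O: 0 + 4(82.17) = 328.7
Total out = 672.3 lbmol/h; y_H₂O = 328.7 / 672.3 = 0.4889.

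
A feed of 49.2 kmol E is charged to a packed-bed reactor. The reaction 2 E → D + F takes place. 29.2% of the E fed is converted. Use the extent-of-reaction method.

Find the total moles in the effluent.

E reacted = 0.292 × 49.2 = 14.37 kmol; ν_E = −2, so ξ = 14.37/2 = 7.183 kmol.
Outlet amounts (n = n₀ + ν ξ):
  E: 49.2 − 2(7.183) = 34.83
  D: 0 + 1(7.183) = 7.183
  F: 0 + 1(7.183) = 7.183
Total out = 34.83 + 7.183 + 7.183 = 49.2 kmol.

49.2 kmol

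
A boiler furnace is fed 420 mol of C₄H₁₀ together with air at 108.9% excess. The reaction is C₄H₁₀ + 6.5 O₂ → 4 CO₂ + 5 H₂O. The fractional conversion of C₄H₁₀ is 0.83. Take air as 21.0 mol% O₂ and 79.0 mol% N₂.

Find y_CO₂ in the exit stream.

Stoichiometric O₂ = 6.5 × 420 = 2730 mol; O₂ fed = 2730 × 2.089 = 5703 mol.
N₂ fed = 5703 × 79/21 = 21450 mol.
Fuel reacted = 0.83 × 420 → ξ = 348.6 mol.
Outlet (n = n₀ + ν ξ):
  C₄H₁₀: 420 − 1(348.6) = 71.4
  O₂: 5703 − 6.5(348.6) = 3437
  N₂: 21450 (inert)
  CO₂: 0 + 4(348.6) = 1394
  H₂O: 0 + 5(348.6) = 1743
Total out = 28100 mol; y_CO₂ = 1394 / 28100 = 0.04962.

0.0496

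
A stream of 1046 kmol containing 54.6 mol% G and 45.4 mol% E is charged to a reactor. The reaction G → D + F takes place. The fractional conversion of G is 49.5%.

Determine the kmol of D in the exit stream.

283 kmol

G reacted = 0.495 × 571.1 = 282.7 kmol; ν_G = −1, so ξ = 282.7/1 = 282.7 kmol.
Outlet amounts (n = n₀ + ν ξ):
  G: 571.1 − 1(282.7) = 288.4
  D: 0 + 1(282.7) = 282.7
  F: 0 + 1(282.7) = 282.7
  E: 474.9 (inert)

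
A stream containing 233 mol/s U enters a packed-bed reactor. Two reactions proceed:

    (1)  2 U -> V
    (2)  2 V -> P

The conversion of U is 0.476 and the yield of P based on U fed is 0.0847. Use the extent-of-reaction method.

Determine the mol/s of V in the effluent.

16 mol/s

Conversion of U: U consumed = 2ξ₁ = 0.476 × 233 → ξ₁ = 55.45 mol/s.
Yield of P: 1ξ₂ / 233 = 0.0847 → ξ₂ = 19.74 mol/s.
Outlet amounts (n = n₀ + Σ ν·ξ):
  U: 233 − 2(55.45) = 122.1
  V: 0 + 1(55.45) − 2(19.74) = 15.98
  P: 0 + 1(19.74) = 19.74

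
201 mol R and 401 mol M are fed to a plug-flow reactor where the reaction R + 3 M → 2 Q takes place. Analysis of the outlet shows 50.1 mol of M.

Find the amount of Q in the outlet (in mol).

For M: n = n₀ − 3ξ → 50.1 = 401 − 3ξ, giving ξ = 117 mol.
Outlet amounts (n = n₀ + ν ξ):
  R: 201 − 1(117) = 84.03
  M: 401 − 3(117) = 50.1
  Q: 0 + 2(117) = 233.9

234 mol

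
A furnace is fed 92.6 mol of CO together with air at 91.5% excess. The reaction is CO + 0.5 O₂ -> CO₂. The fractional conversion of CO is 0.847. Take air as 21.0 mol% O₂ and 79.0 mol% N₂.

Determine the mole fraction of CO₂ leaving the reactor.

Stoichiometric O₂ = 0.5 × 92.6 = 46.3 mol; O₂ fed = 46.3 × 1.915 = 88.66 mol.
N₂ fed = 88.66 × 79/21 = 333.5 mol.
Fuel reacted = 0.847 × 92.6 → ξ = 78.43 mol.
Outlet (n = n₀ + ν ξ):
  CO: 92.6 − 1(78.43) = 14.17
  O₂: 88.66 − 0.5(78.43) = 49.45
  N₂: 333.5 (inert)
  CO₂: 0 + 1(78.43) = 78.43
Total out = 475.6 mol; y_CO₂ = 78.43 / 475.6 = 0.1649.

0.165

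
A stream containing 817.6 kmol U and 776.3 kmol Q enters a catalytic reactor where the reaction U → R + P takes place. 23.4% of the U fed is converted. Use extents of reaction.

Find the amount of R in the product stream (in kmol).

U reacted = 0.234 × 817.6 = 191.3 kmol; ν_U = −1, so ξ = 191.3/1 = 191.3 kmol.
Outlet amounts (n = n₀ + ν ξ):
  U: 817.6 − 1(191.3) = 626.3
  R: 0 + 1(191.3) = 191.3
  P: 0 + 1(191.3) = 191.3
  Q: 776.3 (inert)

191 kmol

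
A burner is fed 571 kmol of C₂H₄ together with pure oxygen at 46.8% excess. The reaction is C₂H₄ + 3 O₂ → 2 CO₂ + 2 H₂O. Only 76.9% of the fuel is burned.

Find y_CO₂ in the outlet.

Stoichiometric O₂ = 3 × 571 = 1713 kmol; O₂ fed = 1713 × 1.468 = 2515 kmol.
Fuel reacted = 0.769 × 571 → ξ = 439.1 kmol.
Outlet (n = n₀ + ν ξ):
  C₂H₄: 571 − 1(439.1) = 131.9
  O₂: 2515 − 3(439.1) = 1197
  CO₂: 0 + 2(439.1) = 878.2
  H₂O: 0 + 2(439.1) = 878.2
Total out = 3086 kmol; y_CO₂ = 878.2 / 3086 = 0.2846.

0.285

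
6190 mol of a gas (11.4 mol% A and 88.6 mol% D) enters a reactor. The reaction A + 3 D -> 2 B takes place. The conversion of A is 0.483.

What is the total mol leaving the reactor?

5510 mol

A reacted = 0.483 × 705.7 = 340.8 mol; ν_A = −1, so ξ = 340.8/1 = 340.8 mol.
Outlet amounts (n = n₀ + ν ξ):
  A: 705.7 − 1(340.8) = 364.8
  D: 5484 − 3(340.8) = 4462
  B: 0 + 2(340.8) = 681.7
Total out = 364.8 + 4462 + 681.7 = 5508 mol.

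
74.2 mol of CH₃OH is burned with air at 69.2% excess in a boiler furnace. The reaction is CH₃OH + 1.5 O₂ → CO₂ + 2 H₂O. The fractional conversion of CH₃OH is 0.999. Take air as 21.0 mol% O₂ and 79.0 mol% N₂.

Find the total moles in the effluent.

Stoichiometric O₂ = 1.5 × 74.2 = 111.3 mol; O₂ fed = 111.3 × 1.692 = 188.3 mol.
N₂ fed = 188.3 × 79/21 = 708.4 mol.
Fuel reacted = 0.999 × 74.2 → ξ = 74.13 mol.
Outlet (n = n₀ + ν ξ):
  CH₃OH: 74.2 − 1(74.13) = 0.0742
  O₂: 188.3 − 1.5(74.13) = 77.13
  N₂: 708.4 (inert)
  CO₂: 0 + 1(74.13) = 74.13
  H₂O: 0 + 2(74.13) = 148.3
Total out = 0.0742 + 77.13 + 708.4 + 74.13 + 148.3 = 1008 mol.

1010 mol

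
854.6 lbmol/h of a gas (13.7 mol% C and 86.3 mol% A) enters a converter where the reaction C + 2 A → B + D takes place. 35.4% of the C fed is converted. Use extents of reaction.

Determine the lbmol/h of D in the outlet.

C reacted = 0.354 × 117.1 = 41.45 lbmol/h; ν_C = −1, so ξ = 41.45/1 = 41.45 lbmol/h.
Outlet amounts (n = n₀ + ν ξ):
  C: 117.1 − 1(41.45) = 75.63
  A: 737.5 − 2(41.45) = 654.6
  B: 0 + 1(41.45) = 41.45
  D: 0 + 1(41.45) = 41.45

41.4 lbmol/h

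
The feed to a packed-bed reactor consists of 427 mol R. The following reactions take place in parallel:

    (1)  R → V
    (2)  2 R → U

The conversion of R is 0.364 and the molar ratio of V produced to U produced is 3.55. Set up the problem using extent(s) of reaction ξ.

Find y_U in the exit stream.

Conversion of R: R consumed = 0.364 × 427 = 155.4 mol = 1ξ₁ + 2ξ₂.
Selectivity: 1ξ₁ / (1ξ₂) = 3.55 → ξ₁ = 3.55 ξ₂.
Substitute: (1·3.55 + 2) ξ₂ = 155.4 → ξ₂ = 28.01 mol, ξ₁ = 99.42 mol.
Outlet amounts (n = n₀ + Σ ν·ξ):
  R: 427 − 1(99.42) − 2(28.01) = 271.6
  V: 0 + 1(99.42) = 99.42
  U: 0 + 1(28.01) = 28.01
Total out = 399 mol; y_U = 28.01 / 399 = 0.07019.

0.0702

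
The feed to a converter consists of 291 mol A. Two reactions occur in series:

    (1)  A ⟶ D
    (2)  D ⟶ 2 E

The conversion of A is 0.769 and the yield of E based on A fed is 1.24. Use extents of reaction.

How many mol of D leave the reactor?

43.4 mol

Conversion of A: A consumed = 1ξ₁ = 0.769 × 291 → ξ₁ = 223.8 mol.
Yield of E: 2ξ₂ / 291 = 1.24 → ξ₂ = 180.4 mol.
Outlet amounts (n = n₀ + Σ ν·ξ):
  A: 291 − 1(223.8) = 67.22
  D: 0 + 1(223.8) − 1(180.4) = 43.36
  E: 0 + 2(180.4) = 360.8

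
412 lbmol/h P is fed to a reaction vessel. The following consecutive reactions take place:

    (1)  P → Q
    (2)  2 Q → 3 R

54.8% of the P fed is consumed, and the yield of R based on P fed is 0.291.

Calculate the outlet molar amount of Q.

Conversion of P: P consumed = 1ξ₁ = 0.548 × 412 → ξ₁ = 225.8 lbmol/h.
Yield of R: 3ξ₂ / 412 = 0.291 → ξ₂ = 39.96 lbmol/h.
Outlet amounts (n = n₀ + Σ ν·ξ):
  P: 412 − 1(225.8) = 186.2
  Q: 0 + 1(225.8) − 2(39.96) = 145.8
  R: 0 + 3(39.96) = 119.9

146 lbmol/h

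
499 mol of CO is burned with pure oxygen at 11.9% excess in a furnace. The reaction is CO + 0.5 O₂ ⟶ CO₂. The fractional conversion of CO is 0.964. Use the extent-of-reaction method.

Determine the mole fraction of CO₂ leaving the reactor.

Stoichiometric O₂ = 0.5 × 499 = 249.5 mol; O₂ fed = 249.5 × 1.119 = 279.2 mol.
Fuel reacted = 0.964 × 499 → ξ = 481 mol.
Outlet (n = n₀ + ν ξ):
  CO: 499 − 1(481) = 17.96
  O₂: 279.2 − 0.5(481) = 38.67
  CO₂: 0 + 1(481) = 481
Total out = 537.7 mol; y_CO₂ = 481 / 537.7 = 0.8947.

0.895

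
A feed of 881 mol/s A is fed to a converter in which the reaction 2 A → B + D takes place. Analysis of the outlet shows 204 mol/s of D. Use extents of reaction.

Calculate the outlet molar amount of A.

473 mol/s

For D: n = n₀ + 1ξ → 204 = 0 + 1ξ, giving ξ = 204 mol/s.
Outlet amounts (n = n₀ + ν ξ):
  A: 881 − 2(204) = 473
  B: 0 + 1(204) = 204
  D: 0 + 1(204) = 204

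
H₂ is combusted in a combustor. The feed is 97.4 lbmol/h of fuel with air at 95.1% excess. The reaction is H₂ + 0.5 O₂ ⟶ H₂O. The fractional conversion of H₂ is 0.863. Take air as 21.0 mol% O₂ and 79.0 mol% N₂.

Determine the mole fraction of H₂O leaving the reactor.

Stoichiometric O₂ = 0.5 × 97.4 = 48.7 lbmol/h; O₂ fed = 48.7 × 1.951 = 95.01 lbmol/h.
N₂ fed = 95.01 × 79/21 = 357.4 lbmol/h.
Fuel reacted = 0.863 × 97.4 → ξ = 84.06 lbmol/h.
Outlet (n = n₀ + ν ξ):
  H₂: 97.4 − 1(84.06) = 13.34
  O₂: 95.01 − 0.5(84.06) = 52.99
  N₂: 357.4 (inert)
  H₂O: 0 + 1(84.06) = 84.06
Total out = 507.8 lbmol/h; y_H₂O = 84.06 / 507.8 = 0.1655.

0.166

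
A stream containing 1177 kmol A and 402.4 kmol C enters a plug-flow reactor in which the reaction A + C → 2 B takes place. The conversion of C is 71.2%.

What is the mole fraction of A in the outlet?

C reacted = 0.712 × 402.4 = 286.5 kmol; ν_C = −1, so ξ = 286.5/1 = 286.5 kmol.
Outlet amounts (n = n₀ + ν ξ):
  A: 1177 − 1(286.5) = 890.5
  C: 402.4 − 1(286.5) = 115.9
  B: 0 + 2(286.5) = 573
Total out = 1579 kmol; y_A = 890.5 / 1579 = 0.5638.

0.564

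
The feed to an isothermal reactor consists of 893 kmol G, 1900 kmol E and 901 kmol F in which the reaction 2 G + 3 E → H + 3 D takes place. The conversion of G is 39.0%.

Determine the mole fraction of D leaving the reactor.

G reacted = 0.39 × 893 = 348.3 kmol; ν_G = −2, so ξ = 348.3/2 = 174.1 kmol.
Outlet amounts (n = n₀ + ν ξ):
  G: 893 − 2(174.1) = 544.7
  E: 1900 − 3(174.1) = 1378
  H: 0 + 1(174.1) = 174.1
  D: 0 + 3(174.1) = 522.4
  F: 901 (inert)
Total out = 3520 kmol; y_D = 522.4 / 3520 = 0.1484.

0.148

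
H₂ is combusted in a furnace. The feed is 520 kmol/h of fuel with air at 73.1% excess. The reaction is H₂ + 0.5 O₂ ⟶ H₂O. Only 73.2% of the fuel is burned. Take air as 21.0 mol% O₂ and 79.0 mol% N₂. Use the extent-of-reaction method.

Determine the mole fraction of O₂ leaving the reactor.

0.105

Stoichiometric O₂ = 0.5 × 520 = 260 kmol/h; O₂ fed = 260 × 1.731 = 450.1 kmol/h.
N₂ fed = 450.1 × 79/21 = 1693 kmol/h.
Fuel reacted = 0.732 × 520 → ξ = 380.6 kmol/h.
Outlet (n = n₀ + ν ξ):
  H₂: 520 − 1(380.6) = 139.4
  O₂: 450.1 − 0.5(380.6) = 259.7
  N₂: 1693 (inert)
  H₂O: 0 + 1(380.6) = 380.6
Total out = 2473 kmol/h; y_O₂ = 259.7 / 2473 = 0.105.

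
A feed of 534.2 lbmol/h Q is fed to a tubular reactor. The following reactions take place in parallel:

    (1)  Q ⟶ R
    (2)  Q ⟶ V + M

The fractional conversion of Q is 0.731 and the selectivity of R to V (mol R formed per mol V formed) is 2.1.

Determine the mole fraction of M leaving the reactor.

0.191

Conversion of Q: Q consumed = 0.731 × 534.2 = 390.5 lbmol/h = 1ξ₁ + 1ξ₂.
Selectivity: 1ξ₁ / (1ξ₂) = 2.1 → ξ₁ = 2.1 ξ₂.
Substitute: (1·2.1 + 1) ξ₂ = 390.5 → ξ₂ = 126 lbmol/h, ξ₁ = 264.5 lbmol/h.
Outlet amounts (n = n₀ + Σ ν·ξ):
  Q: 534.2 − 1(264.5) − 1(126) = 143.7
  R: 0 + 1(264.5) = 264.5
  V: 0 + 1(126) = 126
  M: 0 + 1(126) = 126
Total out = 660.2 lbmol/h; y_M = 126 / 660.2 = 0.1908.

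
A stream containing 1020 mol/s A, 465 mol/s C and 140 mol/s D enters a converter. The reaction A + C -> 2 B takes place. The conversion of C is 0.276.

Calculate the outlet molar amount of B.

C reacted = 0.276 × 465 = 128.3 mol/s; ν_C = −1, so ξ = 128.3/1 = 128.3 mol/s.
Outlet amounts (n = n₀ + ν ξ):
  A: 1020 − 1(128.3) = 891.7
  C: 465 − 1(128.3) = 336.7
  B: 0 + 2(128.3) = 256.7
  D: 140 (inert)

257 mol/s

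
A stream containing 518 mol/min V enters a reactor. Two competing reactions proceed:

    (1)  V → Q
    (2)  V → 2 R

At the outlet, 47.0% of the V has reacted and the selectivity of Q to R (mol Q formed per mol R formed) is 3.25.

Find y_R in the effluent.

0.118

Conversion of V: V consumed = 0.47 × 518 = 243.5 mol/min = 1ξ₁ + 1ξ₂.
Selectivity: 1ξ₁ / (2ξ₂) = 3.25 → ξ₁ = 6.5 ξ₂.
Substitute: (1·6.5 + 1) ξ₂ = 243.5 → ξ₂ = 32.46 mol/min, ξ₁ = 211 mol/min.
Outlet amounts (n = n₀ + Σ ν·ξ):
  V: 518 − 1(211) − 1(32.46) = 274.5
  Q: 0 + 1(211) = 211
  R: 0 + 2(32.46) = 64.92
Total out = 550.5 mol/min; y_R = 64.92 / 550.5 = 0.1179.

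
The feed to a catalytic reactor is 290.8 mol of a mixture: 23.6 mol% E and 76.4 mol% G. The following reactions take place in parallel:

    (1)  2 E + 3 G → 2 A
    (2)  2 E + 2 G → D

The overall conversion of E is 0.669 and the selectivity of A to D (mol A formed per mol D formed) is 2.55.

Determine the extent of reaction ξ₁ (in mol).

Conversion of E: E consumed = 0.669 × 68.63 = 45.91 mol = 2ξ₁ + 2ξ₂.
Selectivity: 2ξ₁ / (1ξ₂) = 2.55 → ξ₁ = 1.275 ξ₂.
Substitute: (2·1.275 + 2) ξ₂ = 45.91 → ξ₂ = 10.09 mol, ξ₁ = 12.87 mol.
Outlet amounts (n = n₀ + Σ ν·ξ):
  E: 68.63 − 2(12.87) − 2(10.09) = 22.72
  G: 222.2 − 3(12.87) − 2(10.09) = 163.4
  A: 0 + 2(12.87) = 25.73
  D: 0 + 1(10.09) = 10.09

ξ₁ = 12.9 mol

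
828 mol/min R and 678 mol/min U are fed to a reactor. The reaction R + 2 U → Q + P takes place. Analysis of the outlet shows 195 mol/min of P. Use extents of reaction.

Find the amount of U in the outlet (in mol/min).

288 mol/min

For P: n = n₀ + 1ξ → 195 = 0 + 1ξ, giving ξ = 195 mol/min.
Outlet amounts (n = n₀ + ν ξ):
  R: 828 − 1(195) = 633
  U: 678 − 2(195) = 288
  Q: 0 + 1(195) = 195
  P: 0 + 1(195) = 195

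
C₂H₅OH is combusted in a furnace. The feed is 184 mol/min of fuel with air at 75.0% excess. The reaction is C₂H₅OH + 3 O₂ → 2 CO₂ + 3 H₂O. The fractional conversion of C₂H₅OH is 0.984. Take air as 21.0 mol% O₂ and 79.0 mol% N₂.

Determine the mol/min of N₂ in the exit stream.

Stoichiometric O₂ = 3 × 184 = 552 mol/min; O₂ fed = 552 × 1.750 = 966 mol/min.
N₂ fed = 966 × 79/21 = 3634 mol/min.
Fuel reacted = 0.984 × 184 → ξ = 181.1 mol/min.
Outlet (n = n₀ + ν ξ):
  C₂H₅OH: 184 − 1(181.1) = 2.944
  O₂: 966 − 3(181.1) = 422.8
  N₂: 3634 (inert)
  CO₂: 0 + 2(181.1) = 362.1
  H₂O: 0 + 3(181.1) = 543.2

3630 mol/min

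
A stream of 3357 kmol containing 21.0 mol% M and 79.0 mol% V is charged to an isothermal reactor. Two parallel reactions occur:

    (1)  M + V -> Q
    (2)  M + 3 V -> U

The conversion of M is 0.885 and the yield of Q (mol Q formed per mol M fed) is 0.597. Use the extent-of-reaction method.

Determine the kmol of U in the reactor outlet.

203 kmol

Yield of Q: 1ξ₁ / 705 = 0.597 → ξ₁ = 420.9 kmol.
Conversion of M: 1ξ₁ + 1ξ₂ = 0.885 × 705 = 623.9 → ξ₂ = 203 kmol.
Outlet amounts (n = n₀ + Σ ν·ξ):
  M: 705 − 1(420.9) − 1(203) = 81.07
  V: 2652 − 1(420.9) − 3(203) = 1622
  Q: 0 + 1(420.9) = 420.9
  U: 0 + 1(203) = 203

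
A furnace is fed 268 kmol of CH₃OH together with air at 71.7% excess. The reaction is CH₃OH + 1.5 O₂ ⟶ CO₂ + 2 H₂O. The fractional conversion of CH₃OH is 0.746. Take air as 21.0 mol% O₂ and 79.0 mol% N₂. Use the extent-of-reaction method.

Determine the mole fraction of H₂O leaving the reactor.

Stoichiometric O₂ = 1.5 × 268 = 402 kmol; O₂ fed = 402 × 1.717 = 690.2 kmol.
N₂ fed = 690.2 × 79/21 = 2597 kmol.
Fuel reacted = 0.746 × 268 → ξ = 199.9 kmol.
Outlet (n = n₀ + ν ξ):
  CH₃OH: 268 − 1(199.9) = 68.07
  O₂: 690.2 − 1.5(199.9) = 390.3
  N₂: 2597 (inert)
  CO₂: 0 + 1(199.9) = 199.9
  H₂O: 0 + 2(199.9) = 399.9
Total out = 3655 kmol; y_H₂O = 399.9 / 3655 = 0.1094.

0.109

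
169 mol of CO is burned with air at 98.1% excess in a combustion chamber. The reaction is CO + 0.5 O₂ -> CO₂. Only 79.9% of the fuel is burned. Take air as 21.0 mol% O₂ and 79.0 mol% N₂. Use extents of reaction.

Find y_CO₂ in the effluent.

0.15

Stoichiometric O₂ = 0.5 × 169 = 84.5 mol; O₂ fed = 84.5 × 1.981 = 167.4 mol.
N₂ fed = 167.4 × 79/21 = 629.7 mol.
Fuel reacted = 0.799 × 169 → ξ = 135 mol.
Outlet (n = n₀ + ν ξ):
  CO: 169 − 1(135) = 33.97
  O₂: 167.4 − 0.5(135) = 99.88
  N₂: 629.7 (inert)
  CO₂: 0 + 1(135) = 135
Total out = 898.6 mol; y_CO₂ = 135 / 898.6 = 0.1503.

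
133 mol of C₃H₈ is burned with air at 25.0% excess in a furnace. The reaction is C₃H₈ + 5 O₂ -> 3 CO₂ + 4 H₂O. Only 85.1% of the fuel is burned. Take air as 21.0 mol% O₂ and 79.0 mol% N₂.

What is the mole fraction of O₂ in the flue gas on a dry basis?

Stoichiometric O₂ = 5 × 133 = 665 mol; O₂ fed = 665 × 1.250 = 831.2 mol.
N₂ fed = 831.2 × 79/21 = 3127 mol.
Fuel reacted = 0.851 × 133 → ξ = 113.2 mol.
Outlet (n = n₀ + ν ξ):
  C₃H₈: 133 − 1(113.2) = 19.82
  O₂: 831.2 − 5(113.2) = 265.3
  N₂: 3127 (inert)
  CO₂: 0 + 3(113.2) = 339.5
  H₂O: 0 + 4(113.2) = 452.7
Dry total = 3752 mol; y_O₂ (dry) = 265.3 / 3752 = 0.07072.

0.0707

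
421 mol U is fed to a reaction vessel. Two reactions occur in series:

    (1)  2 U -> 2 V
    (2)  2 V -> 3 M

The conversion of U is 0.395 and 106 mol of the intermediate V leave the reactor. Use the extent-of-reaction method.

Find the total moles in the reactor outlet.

Conversion of U: U consumed = 2ξ₁ = 0.395 × 421 → ξ₁ = 83.15 mol.
V balance: n_V = 0 + 2ξ₁ − 2ξ₂ = 106 → ξ₂ = (2·83.15 − 106)/2 = 30.15 mol.
Outlet amounts (n = n₀ + Σ ν·ξ):
  U: 421 − 2(83.15) = 254.7
  V: 0 + 2(83.15) − 2(30.15) = 106
  M: 0 + 3(30.15) = 90.44
Total out = 254.7 + 106 + 90.44 = 451.1 mol.

451 mol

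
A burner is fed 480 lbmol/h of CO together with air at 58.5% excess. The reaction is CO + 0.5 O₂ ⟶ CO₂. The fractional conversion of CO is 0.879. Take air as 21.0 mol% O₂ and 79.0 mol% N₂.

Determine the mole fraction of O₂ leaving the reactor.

Stoichiometric O₂ = 0.5 × 480 = 240 lbmol/h; O₂ fed = 240 × 1.585 = 380.4 lbmol/h.
N₂ fed = 380.4 × 79/21 = 1431 lbmol/h.
Fuel reacted = 0.879 × 480 → ξ = 421.9 lbmol/h.
Outlet (n = n₀ + ν ξ):
  CO: 480 − 1(421.9) = 58.08
  O₂: 380.4 − 0.5(421.9) = 169.4
  N₂: 1431 (inert)
  CO₂: 0 + 1(421.9) = 421.9
Total out = 2080 lbmol/h; y_O₂ = 169.4 / 2080 = 0.08144.

0.0814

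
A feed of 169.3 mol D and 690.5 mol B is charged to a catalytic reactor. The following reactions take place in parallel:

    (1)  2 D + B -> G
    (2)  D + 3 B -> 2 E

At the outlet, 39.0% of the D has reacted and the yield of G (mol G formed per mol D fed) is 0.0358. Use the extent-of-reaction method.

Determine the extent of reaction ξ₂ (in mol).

ξ₂ = 53.9 mol

Yield of G: 1ξ₁ / 169.3 = 0.0358 → ξ₁ = 6.061 mol.
Conversion of D: 2ξ₁ + 1ξ₂ = 0.39 × 169.3 = 66.03 → ξ₂ = 53.91 mol.
Outlet amounts (n = n₀ + Σ ν·ξ):
  D: 169.3 − 2(6.061) − 1(53.91) = 103.3
  B: 690.5 − 1(6.061) − 3(53.91) = 522.7
  G: 0 + 1(6.061) = 6.061
  E: 0 + 2(53.91) = 107.8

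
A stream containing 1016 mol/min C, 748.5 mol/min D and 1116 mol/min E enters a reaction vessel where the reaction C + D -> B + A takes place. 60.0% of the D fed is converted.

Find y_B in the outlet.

D reacted = 0.6 × 748.5 = 449.1 mol/min; ν_D = −1, so ξ = 449.1/1 = 449.1 mol/min.
Outlet amounts (n = n₀ + ν ξ):
  C: 1016 − 1(449.1) = 566.9
  D: 748.5 − 1(449.1) = 299.4
  B: 0 + 1(449.1) = 449.1
  A: 0 + 1(449.1) = 449.1
  E: 1116 (inert)
Total out = 2880 mol/min; y_B = 449.1 / 2880 = 0.1559.

0.156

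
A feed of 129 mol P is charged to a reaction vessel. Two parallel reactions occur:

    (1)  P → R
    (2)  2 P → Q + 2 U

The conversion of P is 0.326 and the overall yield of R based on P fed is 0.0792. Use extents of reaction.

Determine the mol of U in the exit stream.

31.8 mol

Yield of R: 1ξ₁ / 129 = 0.0792 → ξ₁ = 10.22 mol.
Conversion of P: 1ξ₁ + 2ξ₂ = 0.326 × 129 = 42.05 → ξ₂ = 15.92 mol.
Outlet amounts (n = n₀ + Σ ν·ξ):
  P: 129 − 1(10.22) − 2(15.92) = 86.95
  R: 0 + 1(10.22) = 10.22
  Q: 0 + 1(15.92) = 15.92
  U: 0 + 2(15.92) = 31.84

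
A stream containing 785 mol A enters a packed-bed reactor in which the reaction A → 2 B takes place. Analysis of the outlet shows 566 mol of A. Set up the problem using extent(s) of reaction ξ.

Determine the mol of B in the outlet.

438 mol

For A: n = n₀ − 1ξ → 566 = 785 − 1ξ, giving ξ = 219 mol.
Outlet amounts (n = n₀ + ν ξ):
  A: 785 − 1(219) = 566
  B: 0 + 2(219) = 438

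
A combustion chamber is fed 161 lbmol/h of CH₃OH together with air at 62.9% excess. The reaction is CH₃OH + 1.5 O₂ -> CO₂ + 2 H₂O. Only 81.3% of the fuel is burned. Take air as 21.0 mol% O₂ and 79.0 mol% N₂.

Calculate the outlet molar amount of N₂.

Stoichiometric O₂ = 1.5 × 161 = 241.5 lbmol/h; O₂ fed = 241.5 × 1.629 = 393.4 lbmol/h.
N₂ fed = 393.4 × 79/21 = 1480 lbmol/h.
Fuel reacted = 0.813 × 161 → ξ = 130.9 lbmol/h.
Outlet (n = n₀ + ν ξ):
  CH₃OH: 161 − 1(130.9) = 30.11
  O₂: 393.4 − 1.5(130.9) = 197.1
  N₂: 1480 (inert)
  CO₂: 0 + 1(130.9) = 130.9
  H₂O: 0 + 2(130.9) = 261.8

1480 lbmol/h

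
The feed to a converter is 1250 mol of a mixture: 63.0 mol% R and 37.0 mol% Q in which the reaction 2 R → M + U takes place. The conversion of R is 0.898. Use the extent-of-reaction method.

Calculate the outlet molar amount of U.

354 mol

R reacted = 0.898 × 787.5 = 707.2 mol; ν_R = −2, so ξ = 707.2/2 = 353.6 mol.
Outlet amounts (n = n₀ + ν ξ):
  R: 787.5 − 2(353.6) = 80.32
  M: 0 + 1(353.6) = 353.6
  U: 0 + 1(353.6) = 353.6
  Q: 462.5 (inert)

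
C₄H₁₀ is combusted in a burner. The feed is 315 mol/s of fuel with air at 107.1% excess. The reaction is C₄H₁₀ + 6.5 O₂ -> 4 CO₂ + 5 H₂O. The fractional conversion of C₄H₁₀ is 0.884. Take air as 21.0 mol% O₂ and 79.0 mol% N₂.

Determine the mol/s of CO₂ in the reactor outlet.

1110 mol/s

Stoichiometric O₂ = 6.5 × 315 = 2048 mol/s; O₂ fed = 2048 × 2.071 = 4240 mol/s.
N₂ fed = 4240 × 79/21 = 15950 mol/s.
Fuel reacted = 0.884 × 315 → ξ = 278.5 mol/s.
Outlet (n = n₀ + ν ξ):
  C₄H₁₀: 315 − 1(278.5) = 36.54
  O₂: 4240 − 6.5(278.5) = 2430
  N₂: 15950 (inert)
  CO₂: 0 + 4(278.5) = 1114
  H₂O: 0 + 5(278.5) = 1392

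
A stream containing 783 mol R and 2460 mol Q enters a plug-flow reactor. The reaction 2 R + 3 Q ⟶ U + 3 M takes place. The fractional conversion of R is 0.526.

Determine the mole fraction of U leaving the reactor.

0.0678

R reacted = 0.526 × 783 = 411.9 mol; ν_R = −2, so ξ = 411.9/2 = 205.9 mol.
Outlet amounts (n = n₀ + ν ξ):
  R: 783 − 2(205.9) = 371.1
  Q: 2460 − 3(205.9) = 1842
  U: 0 + 1(205.9) = 205.9
  M: 0 + 3(205.9) = 617.8
Total out = 3037 mol; y_U = 205.9 / 3037 = 0.06781.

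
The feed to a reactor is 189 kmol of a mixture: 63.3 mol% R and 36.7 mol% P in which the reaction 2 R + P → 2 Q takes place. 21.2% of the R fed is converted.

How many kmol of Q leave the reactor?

25.4 kmol

R reacted = 0.212 × 119.6 = 25.36 kmol; ν_R = −2, so ξ = 25.36/2 = 12.68 kmol.
Outlet amounts (n = n₀ + ν ξ):
  R: 119.6 − 2(12.68) = 94.27
  P: 69.36 − 1(12.68) = 56.68
  Q: 0 + 2(12.68) = 25.36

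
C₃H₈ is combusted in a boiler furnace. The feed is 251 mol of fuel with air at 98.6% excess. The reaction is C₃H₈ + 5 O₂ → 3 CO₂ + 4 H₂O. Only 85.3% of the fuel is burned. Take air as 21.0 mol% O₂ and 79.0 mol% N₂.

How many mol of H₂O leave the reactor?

856 mol

Stoichiometric O₂ = 5 × 251 = 1255 mol; O₂ fed = 1255 × 1.986 = 2492 mol.
N₂ fed = 2492 × 79/21 = 9376 mol.
Fuel reacted = 0.853 × 251 → ξ = 214.1 mol.
Outlet (n = n₀ + ν ξ):
  C₃H₈: 251 − 1(214.1) = 36.9
  O₂: 2492 − 5(214.1) = 1422
  N₂: 9376 (inert)
  CO₂: 0 + 3(214.1) = 642.3
  H₂O: 0 + 4(214.1) = 856.4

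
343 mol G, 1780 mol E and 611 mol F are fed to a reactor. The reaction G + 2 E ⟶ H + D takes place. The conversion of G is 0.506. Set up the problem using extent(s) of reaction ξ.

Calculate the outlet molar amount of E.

G reacted = 0.506 × 343 = 173.6 mol; ν_G = −1, so ξ = 173.6/1 = 173.6 mol.
Outlet amounts (n = n₀ + ν ξ):
  G: 343 − 1(173.6) = 169.4
  E: 1780 − 2(173.6) = 1433
  H: 0 + 1(173.6) = 173.6
  D: 0 + 1(173.6) = 173.6
  F: 611 (inert)

1430 mol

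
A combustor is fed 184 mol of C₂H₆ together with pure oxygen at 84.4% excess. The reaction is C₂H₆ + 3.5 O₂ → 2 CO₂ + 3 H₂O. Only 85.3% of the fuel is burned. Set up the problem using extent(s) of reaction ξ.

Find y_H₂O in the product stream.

0.325

Stoichiometric O₂ = 3.5 × 184 = 644 mol; O₂ fed = 644 × 1.844 = 1188 mol.
Fuel reacted = 0.853 × 184 → ξ = 157 mol.
Outlet (n = n₀ + ν ξ):
  C₂H₆: 184 − 1(157) = 27.05
  O₂: 1188 − 3.5(157) = 638.2
  CO₂: 0 + 2(157) = 313.9
  H₂O: 0 + 3(157) = 470.9
Total out = 1450 mol; y_H₂O = 470.9 / 1450 = 0.3247.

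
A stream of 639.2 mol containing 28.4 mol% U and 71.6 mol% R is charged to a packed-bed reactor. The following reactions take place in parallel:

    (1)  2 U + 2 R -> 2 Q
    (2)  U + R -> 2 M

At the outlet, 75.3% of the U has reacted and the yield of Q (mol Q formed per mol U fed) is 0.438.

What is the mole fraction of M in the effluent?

0.204

Yield of Q: 2ξ₁ / 181.5 = 0.438 → ξ₁ = 39.76 mol.
Conversion of U: 2ξ₁ + 1ξ₂ = 0.753 × 181.5 = 136.7 → ξ₂ = 57.18 mol.
Outlet amounts (n = n₀ + Σ ν·ξ):
  U: 181.5 − 2(39.76) − 1(57.18) = 44.84
  R: 457.7 − 2(39.76) − 1(57.18) = 321
  Q: 0 + 2(39.76) = 79.51
  M: 0 + 2(57.18) = 114.4
Total out = 559.7 mol; y_M = 114.4 / 559.7 = 0.2043.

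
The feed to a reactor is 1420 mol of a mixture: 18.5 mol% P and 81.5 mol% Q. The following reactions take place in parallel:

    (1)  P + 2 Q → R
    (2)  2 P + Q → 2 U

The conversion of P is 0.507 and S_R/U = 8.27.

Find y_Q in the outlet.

Conversion of P: P consumed = 0.507 × 262.7 = 133.2 mol = 1ξ₁ + 2ξ₂.
Selectivity: 1ξ₁ / (2ξ₂) = 8.27 → ξ₁ = 16.54 ξ₂.
Substitute: (1·16.54 + 2) ξ₂ = 133.2 → ξ₂ = 7.184 mol, ξ₁ = 118.8 mol.
Outlet amounts (n = n₀ + Σ ν·ξ):
  P: 262.7 − 1(118.8) − 2(7.184) = 129.5
  Q: 1157 − 2(118.8) − 1(7.184) = 912.5
  R: 0 + 1(118.8) = 118.8
  U: 0 + 2(7.184) = 14.37
Total out = 1175 mol; y_Q = 912.5 / 1175 = 0.7765.

0.776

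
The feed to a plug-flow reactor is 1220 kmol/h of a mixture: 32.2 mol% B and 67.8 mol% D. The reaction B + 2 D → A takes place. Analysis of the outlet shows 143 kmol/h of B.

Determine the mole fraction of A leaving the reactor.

For B: n = n₀ − 1ξ → 143 = 392.8 − 1ξ, giving ξ = 249.8 kmol/h.
Outlet amounts (n = n₀ + ν ξ):
  B: 392.8 − 1(249.8) = 143
  D: 827.2 − 2(249.8) = 327.5
  A: 0 + 1(249.8) = 249.8
Total out = 720.3 kmol/h; y_A = 249.8 / 720.3 = 0.3468.

0.347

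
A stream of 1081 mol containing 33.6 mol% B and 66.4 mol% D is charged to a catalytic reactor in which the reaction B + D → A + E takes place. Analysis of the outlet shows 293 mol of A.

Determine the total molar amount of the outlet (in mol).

1080 mol

For A: n = n₀ + 1ξ → 293 = 0 + 1ξ, giving ξ = 293 mol.
Outlet amounts (n = n₀ + ν ξ):
  B: 363.2 − 1(293) = 70.22
  D: 717.8 − 1(293) = 424.8
  A: 0 + 1(293) = 293
  E: 0 + 1(293) = 293
Total out = 70.22 + 424.8 + 293 + 293 = 1081 mol.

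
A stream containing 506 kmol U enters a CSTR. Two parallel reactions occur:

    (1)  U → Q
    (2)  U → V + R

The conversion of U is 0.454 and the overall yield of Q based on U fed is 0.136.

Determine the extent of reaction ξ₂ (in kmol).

Yield of Q: 1ξ₁ / 506 = 0.136 → ξ₁ = 68.82 kmol.
Conversion of U: 1ξ₁ + 1ξ₂ = 0.454 × 506 = 229.7 → ξ₂ = 160.9 kmol.
Outlet amounts (n = n₀ + Σ ν·ξ):
  U: 506 − 1(68.82) − 1(160.9) = 276.3
  Q: 0 + 1(68.82) = 68.82
  V: 0 + 1(160.9) = 160.9
  R: 0 + 1(160.9) = 160.9

ξ₂ = 161 kmol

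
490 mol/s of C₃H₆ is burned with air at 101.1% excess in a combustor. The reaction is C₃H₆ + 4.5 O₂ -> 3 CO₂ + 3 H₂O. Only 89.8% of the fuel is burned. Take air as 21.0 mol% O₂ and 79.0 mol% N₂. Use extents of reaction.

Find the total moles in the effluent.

Stoichiometric O₂ = 4.5 × 490 = 2205 mol/s; O₂ fed = 2205 × 2.011 = 4434 mol/s.
N₂ fed = 4434 × 79/21 = 16680 mol/s.
Fuel reacted = 0.898 × 490 → ξ = 440 mol/s.
Outlet (n = n₀ + ν ξ):
  C₃H₆: 490 − 1(440) = 49.98
  O₂: 4434 − 4.5(440) = 2454
  N₂: 16680 (inert)
  CO₂: 0 + 3(440) = 1320
  H₂O: 0 + 3(440) = 1320
Total out = 49.98 + 2454 + 16680 + 1320 + 1320 = 21830 mol/s.

21800 mol/s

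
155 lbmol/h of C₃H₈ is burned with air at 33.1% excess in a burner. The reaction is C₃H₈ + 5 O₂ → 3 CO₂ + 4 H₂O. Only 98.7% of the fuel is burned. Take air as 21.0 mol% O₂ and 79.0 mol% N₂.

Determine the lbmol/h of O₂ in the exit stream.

267 lbmol/h

Stoichiometric O₂ = 5 × 155 = 775 lbmol/h; O₂ fed = 775 × 1.331 = 1032 lbmol/h.
N₂ fed = 1032 × 79/21 = 3880 lbmol/h.
Fuel reacted = 0.987 × 155 → ξ = 153 lbmol/h.
Outlet (n = n₀ + ν ξ):
  C₃H₈: 155 − 1(153) = 2.015
  O₂: 1032 − 5(153) = 266.6
  N₂: 3880 (inert)
  CO₂: 0 + 3(153) = 459
  H₂O: 0 + 4(153) = 611.9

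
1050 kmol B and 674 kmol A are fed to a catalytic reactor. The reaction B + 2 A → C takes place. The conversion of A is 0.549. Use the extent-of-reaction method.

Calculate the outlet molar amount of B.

865 kmol

A reacted = 0.549 × 674 = 370 kmol; ν_A = −2, so ξ = 370/2 = 185 kmol.
Outlet amounts (n = n₀ + ν ξ):
  B: 1050 − 1(185) = 865
  A: 674 − 2(185) = 304
  C: 0 + 1(185) = 185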